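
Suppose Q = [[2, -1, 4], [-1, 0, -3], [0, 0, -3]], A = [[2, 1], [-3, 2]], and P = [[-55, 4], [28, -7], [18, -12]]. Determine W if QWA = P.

W = [[-5, 0], [4, -1], [0, 2]]

Isolating W: multiply by Q⁻¹ from the left and A⁻¹ from the right, so W = Q⁻¹PA⁻¹.
det Q = 3, so Q⁻¹ = [[0, -1, 1], [-1, -2, 2/3], [0, 0, -1/3]].
A has determinant 7; A⁻¹ = [[2/7, -1/7], [3/7, 2/7]].
Q⁻¹P = [[-10, -5], [11, 2], [-6, 4]].
W = (Q⁻¹P)A⁻¹ = [[-5, 0], [4, -1], [0, 2]].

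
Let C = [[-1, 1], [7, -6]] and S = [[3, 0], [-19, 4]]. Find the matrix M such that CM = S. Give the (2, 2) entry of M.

C is on the left of M, so left-multiply by C⁻¹: M = C⁻¹S.
det C = -1, so C⁻¹ = [[6, 1], [7, 1]].
M = C⁻¹S = [[6, 1], [7, 1]] · [[3, 0], [-19, 4]] = [[-1, 4], [2, 4]].

4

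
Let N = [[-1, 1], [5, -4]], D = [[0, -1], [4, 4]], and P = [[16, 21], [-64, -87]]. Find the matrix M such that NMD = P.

Isolating M: multiply by N⁻¹ from the left and D⁻¹ from the right, so M = N⁻¹PD⁻¹.
det N = -1; the adjugate gives N⁻¹ = [[4, 1], [5, 1]].
det D = 4, so D⁻¹ = [[1, 1/4], [-1, 0]].
N⁻¹P = [[0, -3], [16, 18]].
M = (N⁻¹P)D⁻¹ = [[3, 0], [-2, 4]].

M = [[3, 0], [-2, 4]]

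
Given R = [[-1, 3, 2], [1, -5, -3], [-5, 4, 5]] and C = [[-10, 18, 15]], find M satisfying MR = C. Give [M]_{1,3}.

2

Since R sits to the right of M, M = CR⁻¹.
det R = 1; the adjugate gives R⁻¹ = [[-13, -7, 1], [10, 5, -1], [-21, -11, 2]].
M = CR⁻¹ = [[-10, 18, 15]] · [[-13, -7, 1], [10, 5, -1], [-21, -11, 2]] = [[-5, -5, 2]].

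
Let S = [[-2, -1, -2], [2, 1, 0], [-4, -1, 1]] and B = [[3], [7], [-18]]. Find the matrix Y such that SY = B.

Y = [[3], [1], [-5]]

S is on the left of Y, so left-multiply by S⁻¹: Y = S⁻¹B.
S has determinant -4; S⁻¹ = [[-1/4, -3/4, -1/2], [1/2, 5/2, 1], [-1/2, -1/2, 0]].
Y = S⁻¹B = [[-1/4, -3/4, -1/2], [1/2, 5/2, 1], [-1/2, -1/2, 0]] · [[3], [7], [-18]] = [[3], [1], [-5]].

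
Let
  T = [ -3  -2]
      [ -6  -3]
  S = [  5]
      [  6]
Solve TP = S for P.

Left-multiplying both sides by T⁻¹ gives P = T⁻¹S.
T has determinant -3; T⁻¹ = [[1, -2/3], [-2, 1]].
P = T⁻¹S = [[1, -2/3], [-2, 1]] · [[5], [6]] = [[1], [-4]].

P = [[1], [-4]]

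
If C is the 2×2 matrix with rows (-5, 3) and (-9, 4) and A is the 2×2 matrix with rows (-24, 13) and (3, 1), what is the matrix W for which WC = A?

W = [[3, 1], [3, -2]]

Since C sits to the right of W, W = AC⁻¹.
det C = 7; the adjugate gives C⁻¹ = [[4/7, -3/7], [9/7, -5/7]].
W = AC⁻¹ = [[-24, 13], [3, 1]] · [[4/7, -3/7], [9/7, -5/7]] = [[3, 1], [3, -2]].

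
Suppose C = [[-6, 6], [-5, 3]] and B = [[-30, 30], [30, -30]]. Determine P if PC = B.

P = [[5, 0], [-5, 0]]

Since C sits to the right of P, P = BC⁻¹.
det C = 12; the adjugate gives C⁻¹ = [[1/4, -1/2], [5/12, -1/2]].
P = BC⁻¹ = [[-30, 30], [30, -30]] · [[1/4, -1/2], [5/12, -1/2]] = [[5, 0], [-5, 0]].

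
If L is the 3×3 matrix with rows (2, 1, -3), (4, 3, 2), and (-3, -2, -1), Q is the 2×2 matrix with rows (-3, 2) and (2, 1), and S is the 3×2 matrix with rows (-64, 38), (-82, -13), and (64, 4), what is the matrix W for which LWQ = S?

Left-multiply by L⁻¹ and right-multiply by Q⁻¹: W = L⁻¹SQ⁻¹.
det L = -3; the adjugate gives L⁻¹ = [[-1/3, -7/3, -11/3], [2/3, 11/3, 16/3], [-1/3, -1/3, -2/3]].
det Q = -7; the adjugate gives Q⁻¹ = [[-1/7, 2/7], [2/7, 3/7]].
L⁻¹S = [[-22, 3], [-2, -1], [6, -11]].
W = (L⁻¹S)Q⁻¹ = [[4, -5], [0, -1], [-4, -3]].

W = [[4, -5], [0, -1], [-4, -3]]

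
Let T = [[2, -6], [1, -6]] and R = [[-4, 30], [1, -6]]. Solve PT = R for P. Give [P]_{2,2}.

1

T is on the right of P, so right-multiply by T⁻¹: P = RT⁻¹.
det T = -6; the adjugate gives T⁻¹ = [[1, -1], [1/6, -1/3]].
P = RT⁻¹ = [[-4, 30], [1, -6]] · [[1, -1], [1/6, -1/3]] = [[1, -6], [0, 1]].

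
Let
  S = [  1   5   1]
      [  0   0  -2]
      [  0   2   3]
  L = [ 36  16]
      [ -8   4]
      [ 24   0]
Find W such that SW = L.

W = [[2, 3], [6, 3], [4, -2]]

S is on the left of W, so left-multiply by S⁻¹: W = S⁻¹L.
det S = 4; the adjugate gives S⁻¹ = [[1, -13/4, -5/2], [0, 3/4, 1/2], [0, -1/2, 0]].
W = S⁻¹L = [[1, -13/4, -5/2], [0, 3/4, 1/2], [0, -1/2, 0]] · [[36, 16], [-8, 4], [24, 0]] = [[2, 3], [6, 3], [4, -2]].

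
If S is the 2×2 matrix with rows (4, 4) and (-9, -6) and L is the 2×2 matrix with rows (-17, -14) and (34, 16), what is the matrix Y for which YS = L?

S is on the right of Y, so right-multiply by S⁻¹: Y = LS⁻¹.
det S = 12; the adjugate gives S⁻¹ = [[-1/2, -1/3], [3/4, 1/3]].
Y = LS⁻¹ = [[-17, -14], [34, 16]] · [[-1/2, -1/3], [3/4, 1/3]] = [[-2, 1], [-5, -6]].

Y = [[-2, 1], [-5, -6]]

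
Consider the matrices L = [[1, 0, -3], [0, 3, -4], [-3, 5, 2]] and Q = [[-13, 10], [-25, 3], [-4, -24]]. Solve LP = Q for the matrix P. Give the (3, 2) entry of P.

-3

L is on the left of P, so left-multiply by L⁻¹: P = L⁻¹Q.
det L = -1; the adjugate gives L⁻¹ = [[-26, 15, -9], [-12, 7, -4], [-9, 5, -3]].
P = L⁻¹Q = [[-26, 15, -9], [-12, 7, -4], [-9, 5, -3]] · [[-13, 10], [-25, 3], [-4, -24]] = [[-1, 1], [-3, -3], [4, -3]].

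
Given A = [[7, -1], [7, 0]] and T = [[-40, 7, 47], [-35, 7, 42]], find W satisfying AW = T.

A is on the left of W, so left-multiply by A⁻¹: W = A⁻¹T.
A has determinant 7; A⁻¹ = [[0, 1/7], [-1, 1]].
W = A⁻¹T = [[0, 1/7], [-1, 1]] · [[-40, 7, 47], [-35, 7, 42]] = [[-5, 1, 6], [5, 0, -5]].

W = [[-5, 1, 6], [5, 0, -5]]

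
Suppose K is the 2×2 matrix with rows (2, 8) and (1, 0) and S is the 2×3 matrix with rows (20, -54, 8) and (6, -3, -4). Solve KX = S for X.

X = [[6, -3, -4], [1, -6, 2]]

Left-multiplying both sides by K⁻¹ gives X = K⁻¹S.
det K = -8, so K⁻¹ = [[0, 1], [1/8, -1/4]].
X = K⁻¹S = [[0, 1], [1/8, -1/4]] · [[20, -54, 8], [6, -3, -4]] = [[6, -3, -4], [1, -6, 2]].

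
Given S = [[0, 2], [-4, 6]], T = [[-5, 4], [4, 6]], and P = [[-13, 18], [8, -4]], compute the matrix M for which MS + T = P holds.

MS = P − T = [[-8, 14], [4, -10]].
Since S sits to the right of M, M = (P − T)S⁻¹.
S has determinant 8; S⁻¹ = [[3/4, -1/4], [1/2, 0]].
M = (P − T)S⁻¹ = [[1, 2], [-2, -1]].

M = [[1, 2], [-2, -1]]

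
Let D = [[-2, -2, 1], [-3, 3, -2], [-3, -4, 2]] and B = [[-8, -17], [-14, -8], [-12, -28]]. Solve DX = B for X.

Since D multiplies X on the left, X = D⁻¹B.
det D = 1, so D⁻¹ = [[-2, 0, 1], [12, -1, -7], [21, -2, -12]].
X = D⁻¹B = [[-2, 0, 1], [12, -1, -7], [21, -2, -12]] · [[-8, -17], [-14, -8], [-12, -28]] = [[4, 6], [2, 0], [4, -5]].

X = [[4, 6], [2, 0], [4, -5]]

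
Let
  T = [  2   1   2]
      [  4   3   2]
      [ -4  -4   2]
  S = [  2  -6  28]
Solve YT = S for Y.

Y = [[3, 5, 6]]

Right-multiplying both sides by T⁻¹ gives Y = ST⁻¹.
T has determinant 4; T⁻¹ = [[7/2, -5/2, -1], [-4, 3, 1], [-1, 1, 1/2]].
Y = ST⁻¹ = [[2, -6, 28]] · [[7/2, -5/2, -1], [-4, 3, 1], [-1, 1, 1/2]] = [[3, 5, 6]].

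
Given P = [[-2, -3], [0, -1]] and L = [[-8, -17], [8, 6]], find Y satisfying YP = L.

P is on the right of Y, so right-multiply by P⁻¹: Y = LP⁻¹.
det P = 2, so P⁻¹ = [[-1/2, 3/2], [0, -1]].
Y = LP⁻¹ = [[-8, -17], [8, 6]] · [[-1/2, 3/2], [0, -1]] = [[4, 5], [-4, 6]].

Y = [[4, 5], [-4, 6]]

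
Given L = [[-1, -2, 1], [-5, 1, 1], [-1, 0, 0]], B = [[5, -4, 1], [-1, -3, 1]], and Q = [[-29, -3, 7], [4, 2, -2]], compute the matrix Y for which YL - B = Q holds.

YL = Q + B = [[-24, -7, 8], [3, -1, -1]].
Right-multiplying both sides by L⁻¹ gives Y = (Q + B)L⁻¹.
det L = 3, so L⁻¹ = [[0, 0, -1], [-1/3, 1/3, -4/3], [1/3, 2/3, -11/3]].
Y = (Q + B)L⁻¹ = [[5, 3, 4], [0, -1, 2]].

Y = [[5, 3, 4], [0, -1, 2]]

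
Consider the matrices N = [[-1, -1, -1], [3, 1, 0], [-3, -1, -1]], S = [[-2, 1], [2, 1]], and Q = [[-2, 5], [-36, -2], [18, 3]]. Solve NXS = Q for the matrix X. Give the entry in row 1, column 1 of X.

Isolating X: multiply by N⁻¹ from the left and S⁻¹ from the right, so X = N⁻¹QS⁻¹.
N has determinant -2; N⁻¹ = [[1/2, 0, -1/2], [-3/2, 1, 3/2], [0, -1, -1]].
det S = -4; the adjugate gives S⁻¹ = [[-1/4, 1/4], [1/2, 1/2]].
N⁻¹Q = [[-10, 1], [-6, -5], [18, -1]].
X = (N⁻¹Q)S⁻¹ = [[3, -2], [-1, -4], [-5, 4]].

3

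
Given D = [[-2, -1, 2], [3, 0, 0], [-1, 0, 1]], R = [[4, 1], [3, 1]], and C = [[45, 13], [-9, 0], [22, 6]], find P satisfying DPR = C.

P = [[-3, 3], [2, -3], [1, 5]]

Isolating P: multiply by D⁻¹ from the left and R⁻¹ from the right, so P = D⁻¹CR⁻¹.
det D = 3, so D⁻¹ = [[0, 1/3, 0], [-1, 0, 2], [0, 1/3, 1]].
det R = 1, so R⁻¹ = [[1, -1], [-3, 4]].
D⁻¹C = [[-3, 0], [-1, -1], [19, 6]].
P = (D⁻¹C)R⁻¹ = [[-3, 3], [2, -3], [1, 5]].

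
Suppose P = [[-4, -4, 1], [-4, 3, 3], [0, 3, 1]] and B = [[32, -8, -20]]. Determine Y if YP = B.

Right-multiplying both sides by P⁻¹ gives Y = BP⁻¹.
det P = -4, so P⁻¹ = [[3/2, -7/4, 15/4], [-1, 1, -2], [3, -3, 7]].
Y = BP⁻¹ = [[32, -8, -20]] · [[3/2, -7/4, 15/4], [-1, 1, -2], [3, -3, 7]] = [[-4, -4, -4]].

Y = [[-4, -4, -4]]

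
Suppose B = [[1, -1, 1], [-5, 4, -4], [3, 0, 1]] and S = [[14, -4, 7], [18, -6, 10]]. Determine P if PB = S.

P = [[0, -1, 3], [6, 0, 4]]

Since B sits to the right of P, P = SB⁻¹.
det B = -1, so B⁻¹ = [[-4, -1, 0], [7, 2, 1], [12, 3, 1]].
P = SB⁻¹ = [[14, -4, 7], [18, -6, 10]] · [[-4, -1, 0], [7, 2, 1], [12, 3, 1]] = [[0, -1, 3], [6, 0, 4]].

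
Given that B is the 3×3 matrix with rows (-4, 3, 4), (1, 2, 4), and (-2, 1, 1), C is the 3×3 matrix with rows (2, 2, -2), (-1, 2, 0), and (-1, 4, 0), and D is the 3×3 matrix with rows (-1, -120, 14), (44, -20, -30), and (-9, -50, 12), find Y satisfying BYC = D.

Y = [[5, -5, 5], [3, 5, -4], [1, -2, -2]]

Isolating Y: multiply by B⁻¹ from the left and C⁻¹ from the right, so Y = B⁻¹DC⁻¹.
det B = 1; the adjugate gives B⁻¹ = [[-2, 1, 4], [-9, 4, 20], [5, -2, -11]].
det C = 4; the adjugate gives C⁻¹ = [[0, -2, 1], [0, -1/2, 1/2], [-1/2, -5/2, 3/2]].
B⁻¹D = [[10, 20, -10], [5, 0, -6], [6, -10, -2]].
Y = (B⁻¹D)C⁻¹ = [[5, -5, 5], [3, 5, -4], [1, -2, -2]].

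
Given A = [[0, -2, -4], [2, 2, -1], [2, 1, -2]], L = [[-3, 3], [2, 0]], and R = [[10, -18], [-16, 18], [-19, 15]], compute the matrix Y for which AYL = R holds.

Y = A⁻¹RL⁻¹ (apply A⁻¹ on the left and L⁻¹ on the right).
det A = 4; the adjugate gives A⁻¹ = [[-3/4, -2, 5/2], [1/2, 2, -2], [-1/2, -1, 1]].
L has determinant -6; L⁻¹ = [[0, 1/2], [1/3, 1/2]].
A⁻¹R = [[-23, 15], [11, -3], [-8, 6]].
Y = (A⁻¹R)L⁻¹ = [[5, -4], [-1, 4], [2, -1]].

Y = [[5, -4], [-1, 4], [2, -1]]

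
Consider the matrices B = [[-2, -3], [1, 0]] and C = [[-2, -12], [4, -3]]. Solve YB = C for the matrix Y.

B is on the right of Y, so right-multiply by B⁻¹: Y = CB⁻¹.
det B = 3; the adjugate gives B⁻¹ = [[0, 1], [-1/3, -2/3]].
Y = CB⁻¹ = [[-2, -12], [4, -3]] · [[0, 1], [-1/3, -2/3]] = [[4, 6], [1, 6]].

Y = [[4, 6], [1, 6]]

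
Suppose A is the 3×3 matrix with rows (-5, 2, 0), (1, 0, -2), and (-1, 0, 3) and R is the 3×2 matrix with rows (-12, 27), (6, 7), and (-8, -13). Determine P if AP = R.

Left-multiplying both sides by A⁻¹ gives P = A⁻¹R.
A has determinant -2; A⁻¹ = [[0, 3, 2], [1/2, 15/2, 5], [0, 1, 1]].
P = A⁻¹R = [[0, 3, 2], [1/2, 15/2, 5], [0, 1, 1]] · [[-12, 27], [6, 7], [-8, -13]] = [[2, -5], [-1, 1], [-2, -6]].

P = [[2, -5], [-1, 1], [-2, -6]]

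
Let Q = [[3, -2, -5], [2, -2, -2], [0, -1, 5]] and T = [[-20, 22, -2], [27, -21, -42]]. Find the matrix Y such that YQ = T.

Y = [[-4, -4, -6], [5, 6, -1]]

Q is on the right of Y, so right-multiply by Q⁻¹: Y = TQ⁻¹.
det Q = -6; the adjugate gives Q⁻¹ = [[2, -5/2, 1], [5/3, -5/2, 2/3], [1/3, -1/2, 1/3]].
Y = TQ⁻¹ = [[-20, 22, -2], [27, -21, -42]] · [[2, -5/2, 1], [5/3, -5/2, 2/3], [1/3, -1/2, 1/3]] = [[-4, -4, -6], [5, 6, -1]].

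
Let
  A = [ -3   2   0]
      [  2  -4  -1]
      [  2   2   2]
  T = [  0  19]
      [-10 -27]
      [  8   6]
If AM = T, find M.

Left-multiplying both sides by A⁻¹ gives M = A⁻¹T.
A has determinant 6; A⁻¹ = [[-1, -2/3, -1/3], [-1, -1, -1/2], [2, 5/3, 4/3]].
M = A⁻¹T = [[-1, -2/3, -1/3], [-1, -1, -1/2], [2, 5/3, 4/3]] · [[0, 19], [-10, -27], [8, 6]] = [[4, -3], [6, 5], [-6, 1]].

M = [[4, -3], [6, 5], [-6, 1]]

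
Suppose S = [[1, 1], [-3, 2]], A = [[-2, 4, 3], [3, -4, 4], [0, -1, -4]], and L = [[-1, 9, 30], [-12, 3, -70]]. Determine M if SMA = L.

M = S⁻¹LA⁻¹ (apply S⁻¹ on the left and A⁻¹ on the right).
det S = 5, so S⁻¹ = [[2/5, -1/5], [3/5, 1/5]].
A has determinant -1; A⁻¹ = [[-20, -13, -28], [-12, -8, -17], [3, 2, 4]].
S⁻¹L = [[2, 3, 26], [-3, 6, 4]].
M = (S⁻¹L)A⁻¹ = [[2, 2, -3], [0, -1, -2]].

M = [[2, 2, -3], [0, -1, -2]]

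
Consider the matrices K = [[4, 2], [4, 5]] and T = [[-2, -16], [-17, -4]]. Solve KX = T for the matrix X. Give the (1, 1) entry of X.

K is on the left of X, so left-multiply by K⁻¹: X = K⁻¹T.
det K = 12, so K⁻¹ = [[5/12, -1/6], [-1/3, 1/3]].
X = K⁻¹T = [[5/12, -1/6], [-1/3, 1/3]] · [[-2, -16], [-17, -4]] = [[2, -6], [-5, 4]].

2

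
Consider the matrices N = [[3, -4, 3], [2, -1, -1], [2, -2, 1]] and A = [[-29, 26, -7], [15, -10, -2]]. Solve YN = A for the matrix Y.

Y = [[-3, -6, -4], [-1, 4, 5]]

N is on the right of Y, so right-multiply by N⁻¹: Y = AN⁻¹.
det N = 1; the adjugate gives N⁻¹ = [[-3, -2, 7], [-4, -3, 9], [-2, -2, 5]].
Y = AN⁻¹ = [[-29, 26, -7], [15, -10, -2]] · [[-3, -2, 7], [-4, -3, 9], [-2, -2, 5]] = [[-3, -6, -4], [-1, 4, 5]].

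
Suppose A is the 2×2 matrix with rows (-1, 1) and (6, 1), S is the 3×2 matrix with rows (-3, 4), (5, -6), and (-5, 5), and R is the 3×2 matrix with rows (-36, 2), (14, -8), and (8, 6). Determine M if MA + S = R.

M = [[3, -5], [-3, 1], [-1, 2]]

MA = R − S = [[-33, -2], [9, -2], [13, 1]].
Right-multiplying both sides by A⁻¹ gives M = (R − S)A⁻¹.
A has determinant -7; A⁻¹ = [[-1/7, 1/7], [6/7, 1/7]].
M = (R − S)A⁻¹ = [[3, -5], [-3, 1], [-1, 2]].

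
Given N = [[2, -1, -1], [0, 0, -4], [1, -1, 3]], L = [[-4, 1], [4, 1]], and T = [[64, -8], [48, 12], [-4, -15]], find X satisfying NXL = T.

Left-multiply by N⁻¹ and right-multiply by L⁻¹: X = N⁻¹TL⁻¹.
det N = -4, so N⁻¹ = [[1, -1, -1], [1, -7/4, -2], [0, -1/4, 0]].
L has determinant -8; L⁻¹ = [[-1/8, 1/8], [1/2, 1/2]].
N⁻¹T = [[20, -5], [-12, 1], [-12, -3]].
X = (N⁻¹T)L⁻¹ = [[-5, 0], [2, -1], [0, -3]].

X = [[-5, 0], [2, -1], [0, -3]]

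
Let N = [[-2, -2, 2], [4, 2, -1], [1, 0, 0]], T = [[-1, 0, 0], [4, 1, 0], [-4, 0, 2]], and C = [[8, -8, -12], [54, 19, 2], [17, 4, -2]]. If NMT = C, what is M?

M = [[3, 4, -1], [1, 3, 1], [-4, 3, -3]]

Isolating M: multiply by N⁻¹ from the left and T⁻¹ from the right, so M = N⁻¹CT⁻¹.
N has determinant -2; N⁻¹ = [[0, 0, 1], [1/2, 1, -3], [1, 1, -2]].
det T = -2, so T⁻¹ = [[-1, 0, 0], [4, 1, 0], [-2, 0, 1/2]].
N⁻¹C = [[17, 4, -2], [7, 3, 2], [28, 3, -6]].
M = (N⁻¹C)T⁻¹ = [[3, 4, -1], [1, 3, 1], [-4, 3, -3]].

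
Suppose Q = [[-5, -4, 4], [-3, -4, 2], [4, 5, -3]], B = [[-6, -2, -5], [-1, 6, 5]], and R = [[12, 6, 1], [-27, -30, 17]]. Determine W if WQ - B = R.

W = [[-2, -4, -4], [5, 1, 0]]

WQ = R + B = [[6, 4, -4], [-28, -24, 22]].
Since Q sits to the right of W, W = (R + B)Q⁻¹.
det Q = -2; the adjugate gives Q⁻¹ = [[-1, -4, -4], [1/2, 1/2, 1], [-1/2, -9/2, -4]].
W = (R + B)Q⁻¹ = [[-2, -4, -4], [5, 1, 0]].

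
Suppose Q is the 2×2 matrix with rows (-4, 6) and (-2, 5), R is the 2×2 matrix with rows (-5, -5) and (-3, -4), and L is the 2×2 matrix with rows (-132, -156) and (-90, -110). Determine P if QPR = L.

P = [[-3, 0], [0, 4]]

Isolating P: multiply by Q⁻¹ from the left and R⁻¹ from the right, so P = Q⁻¹LR⁻¹.
det Q = -8; the adjugate gives Q⁻¹ = [[-5/8, 3/4], [-1/4, 1/2]].
det R = 5; the adjugate gives R⁻¹ = [[-4/5, 1], [3/5, -1]].
Q⁻¹L = [[15, 15], [-12, -16]].
P = (Q⁻¹L)R⁻¹ = [[-3, 0], [0, 4]].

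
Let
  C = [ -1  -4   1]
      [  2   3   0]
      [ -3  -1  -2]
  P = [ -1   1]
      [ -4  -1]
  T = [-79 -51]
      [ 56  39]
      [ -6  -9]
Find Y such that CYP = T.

Left-multiply by C⁻¹ and right-multiply by P⁻¹: Y = C⁻¹TP⁻¹.
det C = -3, so C⁻¹ = [[2, 3, 1], [-4/3, -5/3, -2/3], [-7/3, -11/3, -5/3]].
P has determinant 5; P⁻¹ = [[-1/5, -1/5], [4/5, -1/5]].
C⁻¹T = [[4, 6], [16, 9], [-11, -9]].
Y = (C⁻¹T)P⁻¹ = [[4, -2], [4, -5], [-5, 4]].

Y = [[4, -2], [4, -5], [-5, 4]]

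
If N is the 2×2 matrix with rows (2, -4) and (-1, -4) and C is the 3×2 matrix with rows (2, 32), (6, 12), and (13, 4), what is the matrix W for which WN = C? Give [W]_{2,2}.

-4

Right-multiplying both sides by N⁻¹ gives W = CN⁻¹.
det N = -12; the adjugate gives N⁻¹ = [[1/3, -1/3], [-1/12, -1/6]].
W = CN⁻¹ = [[2, 32], [6, 12], [13, 4]] · [[1/3, -1/3], [-1/12, -1/6]] = [[-2, -6], [1, -4], [4, -5]].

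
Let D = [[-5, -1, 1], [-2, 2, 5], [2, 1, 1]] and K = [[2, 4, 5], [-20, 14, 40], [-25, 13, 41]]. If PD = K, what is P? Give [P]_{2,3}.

6

Since D sits to the right of P, P = KD⁻¹.
D has determinant -3; D⁻¹ = [[1, -2/3, 7/3], [-4, 7/3, -23/3], [2, -1, 4]].
P = KD⁻¹ = [[2, 4, 5], [-20, 14, 40], [-25, 13, 41]] · [[1, -2/3, 7/3], [-4, 7/3, -23/3], [2, -1, 4]] = [[-4, 3, -6], [4, 6, 6], [5, 6, 6]].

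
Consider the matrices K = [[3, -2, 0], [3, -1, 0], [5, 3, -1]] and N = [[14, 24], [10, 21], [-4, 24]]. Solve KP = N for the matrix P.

P = [[2, 6], [-4, -3], [2, -3]]

Left-multiplying both sides by K⁻¹ gives P = K⁻¹N.
det K = -3, so K⁻¹ = [[-1/3, 2/3, 0], [-1, 1, 0], [-14/3, 19/3, -1]].
P = K⁻¹N = [[-1/3, 2/3, 0], [-1, 1, 0], [-14/3, 19/3, -1]] · [[14, 24], [10, 21], [-4, 24]] = [[2, 6], [-4, -3], [2, -3]].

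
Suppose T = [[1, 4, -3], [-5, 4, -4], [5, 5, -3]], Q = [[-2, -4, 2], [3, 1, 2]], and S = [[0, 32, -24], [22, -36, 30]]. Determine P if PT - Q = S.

P = [[-2, 4, 4], [-5, -5, 1]]

PT = S + Q = [[-2, 28, -22], [25, -35, 32]].
Right-multiplying both sides by T⁻¹ gives P = (S + Q)T⁻¹.
T has determinant 3; T⁻¹ = [[8/3, -1, -4/3], [-35/3, 4, 19/3], [-15, 5, 8]].
P = (S + Q)T⁻¹ = [[-2, 4, 4], [-5, -5, 1]].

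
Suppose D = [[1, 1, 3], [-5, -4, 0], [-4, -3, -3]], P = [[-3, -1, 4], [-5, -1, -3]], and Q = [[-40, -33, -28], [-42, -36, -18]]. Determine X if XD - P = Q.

X = [[-3, 4, 5], [-2, 5, 5]]

XD = Q + P = [[-43, -34, -24], [-47, -37, -21]].
Since D sits to the right of X, X = (Q + P)D⁻¹.
det D = -6; the adjugate gives D⁻¹ = [[-2, 1, -2], [5/2, -3/2, 5/2], [1/6, 1/6, -1/6]].
X = (Q + P)D⁻¹ = [[-3, 4, 5], [-2, 5, 5]].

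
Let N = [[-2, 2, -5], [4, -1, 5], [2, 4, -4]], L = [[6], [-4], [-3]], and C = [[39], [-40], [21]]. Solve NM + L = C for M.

NM = C − L = [[33], [-36], [24]].
N is on the left of M, so left-multiply by N⁻¹: M = N⁻¹(C − L).
det N = -6; the adjugate gives N⁻¹ = [[8/3, 2, -5/6], [-13/3, -3, 5/3], [-3, -2, 1]].
M = N⁻¹(C − L) = [[-4], [5], [-3]].

M = [[-4], [5], [-3]]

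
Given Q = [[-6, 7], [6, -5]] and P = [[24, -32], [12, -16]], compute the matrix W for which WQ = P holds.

Right-multiplying both sides by Q⁻¹ gives W = PQ⁻¹.
det Q = -12, so Q⁻¹ = [[5/12, 7/12], [1/2, 1/2]].
W = PQ⁻¹ = [[24, -32], [12, -16]] · [[5/12, 7/12], [1/2, 1/2]] = [[-6, -2], [-3, -1]].

W = [[-6, -2], [-3, -1]]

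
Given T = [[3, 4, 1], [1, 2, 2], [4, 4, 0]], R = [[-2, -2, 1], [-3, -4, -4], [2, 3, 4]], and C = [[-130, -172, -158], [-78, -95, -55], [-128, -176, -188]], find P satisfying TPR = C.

P = [[-1, 2, -3], [2, 4, -3], [5, 4, 5]]

Isolating P: multiply by T⁻¹ from the left and R⁻¹ from the right, so P = T⁻¹CR⁻¹.
det T = 4, so T⁻¹ = [[-2, 1, 3/2], [2, -1, -5/4], [-1, 1, 1/2]].
det R = -1; the adjugate gives R⁻¹ = [[4, -11, -12], [-4, 10, 11], [1, -2, -2]].
T⁻¹C = [[-10, -15, -21], [-22, -29, -26], [-12, -11, 9]].
P = (T⁻¹C)R⁻¹ = [[-1, 2, -3], [2, 4, -3], [5, 4, 5]].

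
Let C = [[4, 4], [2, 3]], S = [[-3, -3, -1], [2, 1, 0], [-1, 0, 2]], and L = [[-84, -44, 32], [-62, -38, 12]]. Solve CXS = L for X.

Isolating X: multiply by C⁻¹ from the left and S⁻¹ from the right, so X = C⁻¹LS⁻¹.
C has determinant 4; C⁻¹ = [[3/4, -1], [-1/2, 1]].
det S = 5, so S⁻¹ = [[2/5, 6/5, 1/5], [-4/5, -7/5, -2/5], [1/5, 3/5, 3/5]].
C⁻¹L = [[-1, 5, 12], [-20, -16, -4]].
X = (C⁻¹L)S⁻¹ = [[-2, -1, 5], [4, -4, 0]].

X = [[-2, -1, 5], [4, -4, 0]]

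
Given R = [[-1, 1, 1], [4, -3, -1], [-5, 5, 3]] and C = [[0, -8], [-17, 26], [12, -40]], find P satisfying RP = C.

R is on the left of P, so left-multiply by R⁻¹: P = R⁻¹C.
det R = 2; the adjugate gives R⁻¹ = [[-2, 1, 1], [-7/2, 1, 3/2], [5/2, 0, -1/2]].
P = R⁻¹C = [[-2, 1, 1], [-7/2, 1, 3/2], [5/2, 0, -1/2]] · [[0, -8], [-17, 26], [12, -40]] = [[-5, 2], [1, -6], [-6, 0]].

P = [[-5, 2], [1, -6], [-6, 0]]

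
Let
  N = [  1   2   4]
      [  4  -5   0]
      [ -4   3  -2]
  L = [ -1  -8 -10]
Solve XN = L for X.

N is on the right of X, so right-multiply by N⁻¹: X = LN⁻¹.
det N = -6; the adjugate gives N⁻¹ = [[-5/3, -8/3, -10/3], [-4/3, -7/3, -8/3], [4/3, 11/6, 13/6]].
X = LN⁻¹ = [[-1, -8, -10]] · [[-5/3, -8/3, -10/3], [-4/3, -7/3, -8/3], [4/3, 11/6, 13/6]] = [[-1, 3, 3]].

X = [[-1, 3, 3]]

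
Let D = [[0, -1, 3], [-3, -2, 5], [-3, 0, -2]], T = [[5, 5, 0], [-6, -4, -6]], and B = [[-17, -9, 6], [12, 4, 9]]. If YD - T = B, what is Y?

YD = B + T = [[-12, -4, 6], [6, 0, 3]].
D is on the right of Y, so right-multiply by D⁻¹: Y = (B + T)D⁻¹.
det D = 3, so D⁻¹ = [[4/3, -2/3, 1/3], [-7, 3, -3], [-2, 1, -1]].
Y = (B + T)D⁻¹ = [[0, 2, 2], [2, -1, -1]].

Y = [[0, 2, 2], [2, -1, -1]]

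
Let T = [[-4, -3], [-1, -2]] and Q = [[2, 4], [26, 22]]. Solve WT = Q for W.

T is on the right of W, so right-multiply by T⁻¹: W = QT⁻¹.
T has determinant 5; T⁻¹ = [[-2/5, 3/5], [1/5, -4/5]].
W = QT⁻¹ = [[2, 4], [26, 22]] · [[-2/5, 3/5], [1/5, -4/5]] = [[0, -2], [-6, -2]].

W = [[0, -2], [-6, -2]]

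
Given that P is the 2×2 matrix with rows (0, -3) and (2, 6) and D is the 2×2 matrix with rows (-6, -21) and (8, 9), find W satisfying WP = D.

Since P sits to the right of W, W = DP⁻¹.
det P = 6, so P⁻¹ = [[1, 1/2], [-1/3, 0]].
W = DP⁻¹ = [[-6, -21], [8, 9]] · [[1, 1/2], [-1/3, 0]] = [[1, -3], [5, 4]].

W = [[1, -3], [5, 4]]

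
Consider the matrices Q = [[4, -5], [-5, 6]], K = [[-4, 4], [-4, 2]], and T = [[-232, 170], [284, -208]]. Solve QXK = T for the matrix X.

X = Q⁻¹TK⁻¹ (apply Q⁻¹ on the left and K⁻¹ on the right).
det Q = -1, so Q⁻¹ = [[-6, -5], [-5, -4]].
K has determinant 8; K⁻¹ = [[1/4, -1/2], [1/2, -1/2]].
Q⁻¹T = [[-28, 20], [24, -18]].
X = (Q⁻¹T)K⁻¹ = [[3, 4], [-3, -3]].

X = [[3, 4], [-3, -3]]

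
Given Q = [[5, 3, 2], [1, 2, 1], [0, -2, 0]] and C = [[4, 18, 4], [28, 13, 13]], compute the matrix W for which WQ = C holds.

Right-multiplying both sides by Q⁻¹ gives W = CQ⁻¹.
det Q = 6; the adjugate gives Q⁻¹ = [[1/3, -2/3, -1/6], [0, 0, -1/2], [-1/3, 5/3, 7/6]].
W = CQ⁻¹ = [[4, 18, 4], [28, 13, 13]] · [[1/3, -2/3, -1/6], [0, 0, -1/2], [-1/3, 5/3, 7/6]] = [[0, 4, -5], [5, 3, 4]].

W = [[0, 4, -5], [5, 3, 4]]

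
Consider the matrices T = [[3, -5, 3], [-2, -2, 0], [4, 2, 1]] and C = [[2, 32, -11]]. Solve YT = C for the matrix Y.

Since T sits to the right of Y, Y = CT⁻¹.
T has determinant -4; T⁻¹ = [[1/2, -11/4, -3/2], [-1/2, 9/4, 3/2], [-1, 13/2, 4]].
Y = CT⁻¹ = [[2, 32, -11]] · [[1/2, -11/4, -3/2], [-1/2, 9/4, 3/2], [-1, 13/2, 4]] = [[-4, -5, 1]].

Y = [[-4, -5, 1]]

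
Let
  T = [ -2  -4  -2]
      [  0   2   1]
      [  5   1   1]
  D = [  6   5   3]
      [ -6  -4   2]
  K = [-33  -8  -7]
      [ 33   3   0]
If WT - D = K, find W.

WT = K + D = [[-27, -3, -4], [27, -1, 2]].
T is on the right of W, so right-multiply by T⁻¹: W = (K + D)T⁻¹.
T has determinant -2; T⁻¹ = [[-1/2, -1, 0], [-5/2, -4, -1], [5, 9, 2]].
W = (K + D)T⁻¹ = [[1, 3, -5], [-1, -5, 5]].

W = [[1, 3, -5], [-1, -5, 5]]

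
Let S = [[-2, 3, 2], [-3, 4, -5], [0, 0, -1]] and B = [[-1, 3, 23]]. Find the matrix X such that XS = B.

Since S sits to the right of X, X = BS⁻¹.
S has determinant -1; S⁻¹ = [[4, -3, 23], [3, -2, 16], [0, 0, -1]].
X = BS⁻¹ = [[-1, 3, 23]] · [[4, -3, 23], [3, -2, 16], [0, 0, -1]] = [[5, -3, 2]].

X = [[5, -3, 2]]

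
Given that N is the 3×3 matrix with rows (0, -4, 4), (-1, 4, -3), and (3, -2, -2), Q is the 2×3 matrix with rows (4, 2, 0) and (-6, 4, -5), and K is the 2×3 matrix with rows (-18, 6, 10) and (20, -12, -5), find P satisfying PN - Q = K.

PN = K + Q = [[-14, 8, 10], [14, -8, -10]].
Since N sits to the right of P, P = (K + Q)N⁻¹.
det N = 4; the adjugate gives N⁻¹ = [[-7/2, -4, -1], [-11/4, -3, -1], [-5/2, -3, -1]].
P = (K + Q)N⁻¹ = [[2, 2, -4], [-2, -2, 4]].

P = [[2, 2, -4], [-2, -2, 4]]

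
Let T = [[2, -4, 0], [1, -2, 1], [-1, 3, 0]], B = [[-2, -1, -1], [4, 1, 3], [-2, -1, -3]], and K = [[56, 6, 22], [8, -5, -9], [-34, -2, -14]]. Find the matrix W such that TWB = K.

Isolating W: multiply by T⁻¹ from the left and B⁻¹ from the right, so W = T⁻¹KB⁻¹.
det T = -2, so T⁻¹ = [[3/2, 0, 2], [1/2, 0, 1], [-1/2, 1, 0]].
det B = -4, so B⁻¹ = [[0, 1/2, 1/2], [-3/2, -1, -1/2], [1/2, 0, -1/2]].
T⁻¹K = [[16, 5, 5], [-6, 1, -3], [-20, -8, -20]].
W = (T⁻¹K)B⁻¹ = [[-5, 3, 3], [-3, -4, -2], [2, -2, 4]].

W = [[-5, 3, 3], [-3, -4, -2], [2, -2, 4]]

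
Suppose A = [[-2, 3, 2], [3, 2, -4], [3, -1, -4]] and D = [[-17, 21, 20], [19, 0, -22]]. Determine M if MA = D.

M = [[4, 2, -5], [-5, 6, -3]]

Right-multiplying both sides by A⁻¹ gives M = DA⁻¹.
A has determinant 6; A⁻¹ = [[-2, 5/3, -8/3], [0, 1/3, -1/3], [-3/2, 7/6, -13/6]].
M = DA⁻¹ = [[-17, 21, 20], [19, 0, -22]] · [[-2, 5/3, -8/3], [0, 1/3, -1/3], [-3/2, 7/6, -13/6]] = [[4, 2, -5], [-5, 6, -3]].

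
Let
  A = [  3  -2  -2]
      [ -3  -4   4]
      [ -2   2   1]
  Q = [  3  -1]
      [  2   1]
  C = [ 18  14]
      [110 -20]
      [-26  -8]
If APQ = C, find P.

P = A⁻¹CQ⁻¹ (apply A⁻¹ on the left and Q⁻¹ on the right).
det A = 2, so A⁻¹ = [[-6, -1, -8], [-5/2, -1/2, -3], [-7, -1, -9]].
det Q = 5, so Q⁻¹ = [[1/5, 1/5], [-2/5, 3/5]].
A⁻¹C = [[-10, 0], [-22, -1], [-2, -6]].
P = (A⁻¹C)Q⁻¹ = [[-2, -2], [-4, -5], [2, -4]].

P = [[-2, -2], [-4, -5], [2, -4]]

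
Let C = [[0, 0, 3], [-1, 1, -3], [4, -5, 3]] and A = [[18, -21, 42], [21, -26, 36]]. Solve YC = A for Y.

Right-multiplying both sides by C⁻¹ gives Y = AC⁻¹.
det C = 3; the adjugate gives C⁻¹ = [[-4, -5, -1], [-3, -4, -1], [1/3, 0, 0]].
Y = AC⁻¹ = [[18, -21, 42], [21, -26, 36]] · [[-4, -5, -1], [-3, -4, -1], [1/3, 0, 0]] = [[5, -6, 3], [6, -1, 5]].

Y = [[5, -6, 3], [6, -1, 5]]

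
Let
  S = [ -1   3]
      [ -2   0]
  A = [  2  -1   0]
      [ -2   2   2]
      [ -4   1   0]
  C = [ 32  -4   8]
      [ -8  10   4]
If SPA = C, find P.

P = [[5, -1, 2], [3, 1, -2]]

Isolating P: multiply by S⁻¹ from the left and A⁻¹ from the right, so P = S⁻¹CA⁻¹.
S has determinant 6; S⁻¹ = [[0, -1/2], [1/3, -1/6]].
det A = 4; the adjugate gives A⁻¹ = [[-1/2, 0, -1/2], [-2, 0, -1], [3/2, 1/2, 1/2]].
S⁻¹C = [[4, -5, -2], [12, -3, 2]].
P = (S⁻¹C)A⁻¹ = [[5, -1, 2], [3, 1, -2]].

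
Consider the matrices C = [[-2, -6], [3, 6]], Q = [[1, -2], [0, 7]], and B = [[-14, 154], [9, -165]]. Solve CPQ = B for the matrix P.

Isolating P: multiply by C⁻¹ from the left and Q⁻¹ from the right, so P = C⁻¹BQ⁻¹.
C has determinant 6; C⁻¹ = [[1, 1], [-1/2, -1/3]].
det Q = 7; the adjugate gives Q⁻¹ = [[1, 2/7], [0, 1/7]].
C⁻¹B = [[-5, -11], [4, -22]].
P = (C⁻¹B)Q⁻¹ = [[-5, -3], [4, -2]].

P = [[-5, -3], [4, -2]]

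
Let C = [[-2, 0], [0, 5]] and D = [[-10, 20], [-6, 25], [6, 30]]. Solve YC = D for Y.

Y = [[5, 4], [3, 5], [-3, 6]]

Since C sits to the right of Y, Y = DC⁻¹.
det C = -10, so C⁻¹ = [[-1/2, 0], [0, 1/5]].
Y = DC⁻¹ = [[-10, 20], [-6, 25], [6, 30]] · [[-1/2, 0], [0, 1/5]] = [[5, 4], [3, 5], [-3, 6]].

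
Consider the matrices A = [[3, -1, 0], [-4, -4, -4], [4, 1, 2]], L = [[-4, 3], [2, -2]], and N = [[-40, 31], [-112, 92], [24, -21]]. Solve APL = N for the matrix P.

Isolating P: multiply by A⁻¹ from the left and L⁻¹ from the right, so P = A⁻¹NL⁻¹.
A has determinant -4; A⁻¹ = [[1, -1/2, -1], [2, -3/2, -3], [-3, 7/4, 4]].
L has determinant 2; L⁻¹ = [[-1, -3/2], [-1, -2]].
A⁻¹N = [[-8, 6], [16, -13], [20, -16]].
P = (A⁻¹N)L⁻¹ = [[2, 0], [-3, 2], [-4, 2]].

P = [[2, 0], [-3, 2], [-4, 2]]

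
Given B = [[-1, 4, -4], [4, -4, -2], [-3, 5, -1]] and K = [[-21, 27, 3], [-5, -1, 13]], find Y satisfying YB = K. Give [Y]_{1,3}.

Since B sits to the right of Y, Y = KB⁻¹.
det B = -6, so B⁻¹ = [[-7/3, 8/3, 4], [-5/3, 11/6, 3], [-4/3, 7/6, 2]].
Y = KB⁻¹ = [[-21, 27, 3], [-5, -1, 13]] · [[-7/3, 8/3, 4], [-5/3, 11/6, 3], [-4/3, 7/6, 2]] = [[0, -3, 3], [-4, 0, 3]].

3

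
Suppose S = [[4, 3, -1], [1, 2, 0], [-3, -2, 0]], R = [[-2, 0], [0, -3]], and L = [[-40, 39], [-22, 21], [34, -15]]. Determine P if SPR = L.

Left-multiply by S⁻¹ and right-multiply by R⁻¹: P = S⁻¹LR⁻¹.
det S = -4; the adjugate gives S⁻¹ = [[0, -1/2, -1/2], [0, 3/4, 1/4], [-1, 1/4, -5/4]].
R has determinant 6; R⁻¹ = [[-1/2, 0], [0, -1/3]].
S⁻¹L = [[-6, -3], [-8, 12], [-8, -15]].
P = (S⁻¹L)R⁻¹ = [[3, 1], [4, -4], [4, 5]].

P = [[3, 1], [4, -4], [4, 5]]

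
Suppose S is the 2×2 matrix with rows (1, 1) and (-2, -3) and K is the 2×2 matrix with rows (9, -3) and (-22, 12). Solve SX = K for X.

Left-multiplying both sides by S⁻¹ gives X = S⁻¹K.
det S = -1; the adjugate gives S⁻¹ = [[3, 1], [-2, -1]].
X = S⁻¹K = [[3, 1], [-2, -1]] · [[9, -3], [-22, 12]] = [[5, 3], [4, -6]].

X = [[5, 3], [4, -6]]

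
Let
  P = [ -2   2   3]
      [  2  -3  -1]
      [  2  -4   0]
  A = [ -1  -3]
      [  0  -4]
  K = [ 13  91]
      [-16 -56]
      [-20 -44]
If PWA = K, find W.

W = [[0, 0], [-5, 1], [-1, -5]]

W = P⁻¹KA⁻¹ (apply P⁻¹ on the left and A⁻¹ on the right).
det P = -2; the adjugate gives P⁻¹ = [[2, 6, -7/2], [1, 3, -2], [1, 2, -1]].
det A = 4; the adjugate gives A⁻¹ = [[-1, 3/4], [0, -1/4]].
P⁻¹K = [[0, 0], [5, 11], [1, 23]].
W = (P⁻¹K)A⁻¹ = [[0, 0], [-5, 1], [-1, -5]].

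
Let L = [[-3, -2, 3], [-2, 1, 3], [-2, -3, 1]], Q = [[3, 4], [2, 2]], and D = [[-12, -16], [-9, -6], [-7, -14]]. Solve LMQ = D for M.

M = L⁻¹DQ⁻¹ (apply L⁻¹ on the left and Q⁻¹ on the right).
det L = 2, so L⁻¹ = [[5, -7/2, -9/2], [-2, 3/2, 3/2], [4, -5/2, -7/2]].
det Q = -2, so Q⁻¹ = [[-1, 2], [1, -3/2]].
L⁻¹D = [[3, 4], [0, 2], [-1, 0]].
M = (L⁻¹D)Q⁻¹ = [[1, 0], [2, -3], [1, -2]].

M = [[1, 0], [2, -3], [1, -2]]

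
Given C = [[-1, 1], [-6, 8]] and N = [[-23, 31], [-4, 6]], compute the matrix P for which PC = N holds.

C is on the right of P, so right-multiply by C⁻¹: P = NC⁻¹.
C has determinant -2; C⁻¹ = [[-4, 1/2], [-3, 1/2]].
P = NC⁻¹ = [[-23, 31], [-4, 6]] · [[-4, 1/2], [-3, 1/2]] = [[-1, 4], [-2, 1]].

P = [[-1, 4], [-2, 1]]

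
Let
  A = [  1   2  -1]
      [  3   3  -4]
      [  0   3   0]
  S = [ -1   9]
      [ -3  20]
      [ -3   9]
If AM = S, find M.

M = [[4, 1], [-1, 3], [3, -2]]

Left-multiplying both sides by A⁻¹ gives M = A⁻¹S.
A has determinant 3; A⁻¹ = [[4, -1, -5/3], [0, 0, 1/3], [3, -1, -1]].
M = A⁻¹S = [[4, -1, -5/3], [0, 0, 1/3], [3, -1, -1]] · [[-1, 9], [-3, 20], [-3, 9]] = [[4, 1], [-1, 3], [3, -2]].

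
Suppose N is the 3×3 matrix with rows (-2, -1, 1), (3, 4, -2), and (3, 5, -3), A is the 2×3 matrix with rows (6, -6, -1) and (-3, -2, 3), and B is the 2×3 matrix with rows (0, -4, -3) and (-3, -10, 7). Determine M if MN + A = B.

MN = B − A = [[-6, 2, -2], [0, -8, 4]].
N is on the right of M, so right-multiply by N⁻¹: M = (B − A)N⁻¹.
det N = 4, so N⁻¹ = [[-1/2, 1/2, -1/2], [3/4, 3/4, -1/4], [3/4, 7/4, -5/4]].
M = (B − A)N⁻¹ = [[3, -5, 5], [-3, 1, -3]].

M = [[3, -5, 5], [-3, 1, -3]]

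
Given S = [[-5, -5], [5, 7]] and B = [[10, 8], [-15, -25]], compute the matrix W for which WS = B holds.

W = [[-3, -1], [-2, -5]]

Right-multiplying both sides by S⁻¹ gives W = BS⁻¹.
det S = -10; the adjugate gives S⁻¹ = [[-7/10, -1/2], [1/2, 1/2]].
W = BS⁻¹ = [[10, 8], [-15, -25]] · [[-7/10, -1/2], [1/2, 1/2]] = [[-3, -1], [-2, -5]].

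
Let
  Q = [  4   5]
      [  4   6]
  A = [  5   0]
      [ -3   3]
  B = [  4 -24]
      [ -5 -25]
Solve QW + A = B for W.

QW = B − A = [[-1, -24], [-2, -28]].
Left-multiplying both sides by Q⁻¹ gives W = Q⁻¹(B − A).
det Q = 4, so Q⁻¹ = [[3/2, -5/4], [-1, 1]].
W = Q⁻¹(B − A) = [[1, -1], [-1, -4]].

W = [[1, -1], [-1, -4]]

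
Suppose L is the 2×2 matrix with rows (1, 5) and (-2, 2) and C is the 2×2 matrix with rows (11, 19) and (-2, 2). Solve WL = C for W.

W = [[5, -3], [0, 1]]

Since L sits to the right of W, W = CL⁻¹.
det L = 12, so L⁻¹ = [[1/6, -5/12], [1/6, 1/12]].
W = CL⁻¹ = [[11, 19], [-2, 2]] · [[1/6, -5/12], [1/6, 1/12]] = [[5, -3], [0, 1]].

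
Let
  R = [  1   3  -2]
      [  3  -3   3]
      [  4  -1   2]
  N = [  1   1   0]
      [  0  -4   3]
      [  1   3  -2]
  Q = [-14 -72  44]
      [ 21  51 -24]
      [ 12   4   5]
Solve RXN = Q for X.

X = R⁻¹QN⁻¹ (apply R⁻¹ on the left and N⁻¹ on the right).
R has determinant -3; R⁻¹ = [[1, 4/3, -1], [-2, -10/3, 3], [-3, -13/3, 4]].
det N = 2; the adjugate gives N⁻¹ = [[-1/2, 1, 3/2], [3/2, -1, -3/2], [2, -1, -2]].
R⁻¹Q = [[2, -8, 7], [-6, -14, 7], [-1, 11, -8]].
X = (R⁻¹Q)N⁻¹ = [[1, 3, 1], [-4, 1, -2], [1, -4, -2]].

X = [[1, 3, 1], [-4, 1, -2], [1, -4, -2]]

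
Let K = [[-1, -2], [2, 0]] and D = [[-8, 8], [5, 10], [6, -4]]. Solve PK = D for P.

K is on the right of P, so right-multiply by K⁻¹: P = DK⁻¹.
K has determinant 4; K⁻¹ = [[0, 1/2], [-1/2, -1/4]].
P = DK⁻¹ = [[-8, 8], [5, 10], [6, -4]] · [[0, 1/2], [-1/2, -1/4]] = [[-4, -6], [-5, 0], [2, 4]].

P = [[-4, -6], [-5, 0], [2, 4]]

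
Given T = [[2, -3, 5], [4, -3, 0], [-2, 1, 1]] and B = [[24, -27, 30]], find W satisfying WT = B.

Since T sits to the right of W, W = BT⁻¹.
T has determinant -4; T⁻¹ = [[3/4, -2, -15/4], [1, -3, -5], [1/2, -1, -3/2]].
W = BT⁻¹ = [[24, -27, 30]] · [[3/4, -2, -15/4], [1, -3, -5], [1/2, -1, -3/2]] = [[6, 3, 0]].

W = [[6, 3, 0]]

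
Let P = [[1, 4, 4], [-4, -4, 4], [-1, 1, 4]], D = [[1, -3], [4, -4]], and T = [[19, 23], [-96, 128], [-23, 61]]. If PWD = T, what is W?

W = [[-1, -2], [0, 5], [-5, -2]]

W = P⁻¹TD⁻¹ (apply P⁻¹ on the left and D⁻¹ on the right).
det P = -4, so P⁻¹ = [[5, 3, -8], [-3, -2, 5], [2, 5/4, -3]].
D has determinant 8; D⁻¹ = [[-1/2, 3/8], [-1/2, 1/8]].
P⁻¹T = [[-9, 11], [20, -20], [-13, 23]].
W = (P⁻¹T)D⁻¹ = [[-1, -2], [0, 5], [-5, -2]].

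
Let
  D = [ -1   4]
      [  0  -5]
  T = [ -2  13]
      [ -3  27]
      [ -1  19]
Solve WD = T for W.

D is on the right of W, so right-multiply by D⁻¹: W = TD⁻¹.
det D = 5; the adjugate gives D⁻¹ = [[-1, -4/5], [0, -1/5]].
W = TD⁻¹ = [[-2, 13], [-3, 27], [-1, 19]] · [[-1, -4/5], [0, -1/5]] = [[2, -1], [3, -3], [1, -3]].

W = [[2, -1], [3, -3], [1, -3]]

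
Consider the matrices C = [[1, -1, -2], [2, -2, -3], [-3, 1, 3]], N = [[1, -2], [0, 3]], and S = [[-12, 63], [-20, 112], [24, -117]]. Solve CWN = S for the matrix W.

Isolating W: multiply by C⁻¹ from the left and N⁻¹ from the right, so W = C⁻¹SN⁻¹.
det C = 2, so C⁻¹ = [[-3/2, 1/2, -1/2], [3/2, -3/2, -1/2], [-2, 1, 0]].
det N = 3; the adjugate gives N⁻¹ = [[1, 2/3], [0, 1/3]].
C⁻¹S = [[-4, 20], [0, -15], [4, -14]].
W = (C⁻¹S)N⁻¹ = [[-4, 4], [0, -5], [4, -2]].

W = [[-4, 4], [0, -5], [4, -2]]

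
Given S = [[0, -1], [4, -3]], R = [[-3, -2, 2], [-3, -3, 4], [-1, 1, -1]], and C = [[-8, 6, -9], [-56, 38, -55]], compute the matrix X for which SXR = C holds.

X = S⁻¹CR⁻¹ (apply S⁻¹ on the left and R⁻¹ on the right).
S has determinant 4; S⁻¹ = [[-3/4, 1/4], [-1, 0]].
det R = 5, so R⁻¹ = [[-1/5, 0, -2/5], [-7/5, 1, 6/5], [-6/5, 1, 3/5]].
S⁻¹C = [[-8, 5, -7], [8, -6, 9]].
X = (S⁻¹C)R⁻¹ = [[3, -2, 5], [-4, 3, -5]].

X = [[3, -2, 5], [-4, 3, -5]]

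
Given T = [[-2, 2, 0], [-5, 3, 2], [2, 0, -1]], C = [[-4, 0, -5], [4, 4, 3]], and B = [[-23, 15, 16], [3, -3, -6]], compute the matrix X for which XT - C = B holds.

XT = B + C = [[-27, 15, 11], [7, 1, -3]].
T is on the right of X, so right-multiply by T⁻¹: X = (B + C)T⁻¹.
T has determinant 4; T⁻¹ = [[-3/4, 1/2, 1], [-1/4, 1/2, 1], [-3/2, 1, 1]].
X = (B + C)T⁻¹ = [[0, 5, -1], [-1, 1, 5]].

X = [[0, 5, -1], [-1, 1, 5]]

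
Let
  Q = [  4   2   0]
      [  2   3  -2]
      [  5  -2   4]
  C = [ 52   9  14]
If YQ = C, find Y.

Y = [[3, 5, 6]]

Right-multiplying both sides by Q⁻¹ gives Y = CQ⁻¹.
det Q = -4, so Q⁻¹ = [[-2, 2, 1], [9/2, -4, -2], [19/4, -9/2, -2]].
Y = CQ⁻¹ = [[52, 9, 14]] · [[-2, 2, 1], [9/2, -4, -2], [19/4, -9/2, -2]] = [[3, 5, 6]].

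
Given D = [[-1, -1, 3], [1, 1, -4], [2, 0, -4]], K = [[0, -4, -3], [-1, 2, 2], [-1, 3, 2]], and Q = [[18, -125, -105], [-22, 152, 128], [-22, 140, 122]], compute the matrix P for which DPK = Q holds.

Isolating P: multiply by D⁻¹ from the left and K⁻¹ from the right, so P = D⁻¹QK⁻¹.
det D = 2; the adjugate gives D⁻¹ = [[-2, -2, 1/2], [-2, -1, -1/2], [-1, -1, 0]].
K has determinant 3; K⁻¹ = [[-2/3, -1/3, -2/3], [0, -1, 1], [-1/3, 4/3, -4/3]].
D⁻¹Q = [[-3, 16, 15], [-3, 28, 21], [4, -27, -23]].
P = (D⁻¹Q)K⁻¹ = [[-3, 5, -2], [-5, 1, 2], [5, -5, 1]].

P = [[-3, 5, -2], [-5, 1, 2], [5, -5, 1]]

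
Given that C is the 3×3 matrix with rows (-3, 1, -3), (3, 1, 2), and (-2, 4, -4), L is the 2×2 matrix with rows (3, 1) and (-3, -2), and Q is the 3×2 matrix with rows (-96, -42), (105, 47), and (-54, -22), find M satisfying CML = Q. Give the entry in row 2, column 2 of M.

-2

Isolating M: multiply by C⁻¹ from the left and L⁻¹ from the right, so M = C⁻¹QL⁻¹.
det C = 2; the adjugate gives C⁻¹ = [[-6, -4, 5/2], [4, 3, -3/2], [7, 5, -3]].
det L = -3; the adjugate gives L⁻¹ = [[2/3, 1/3], [-1, -1]].
C⁻¹Q = [[21, 9], [12, 6], [15, 7]].
M = (C⁻¹Q)L⁻¹ = [[5, -2], [2, -2], [3, -2]].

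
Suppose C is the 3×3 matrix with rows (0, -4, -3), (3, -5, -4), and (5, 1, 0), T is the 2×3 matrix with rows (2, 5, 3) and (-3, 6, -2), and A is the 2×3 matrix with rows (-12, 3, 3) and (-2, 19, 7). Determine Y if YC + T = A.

YC = A − T = [[-14, -2, 0], [1, 13, 9]].
Since C sits to the right of Y, Y = (A − T)C⁻¹.
det C = -4; the adjugate gives C⁻¹ = [[-1, 3/4, -1/4], [5, -15/4, 9/4], [-7, 5, -3]].
Y = (A − T)C⁻¹ = [[4, -3, -1], [1, -3, 2]].

Y = [[4, -3, -1], [1, -3, 2]]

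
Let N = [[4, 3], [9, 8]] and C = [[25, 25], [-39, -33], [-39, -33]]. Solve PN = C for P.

Since N sits to the right of P, P = CN⁻¹.
det N = 5; the adjugate gives N⁻¹ = [[8/5, -3/5], [-9/5, 4/5]].
P = CN⁻¹ = [[25, 25], [-39, -33], [-39, -33]] · [[8/5, -3/5], [-9/5, 4/5]] = [[-5, 5], [-3, -3], [-3, -3]].

P = [[-5, 5], [-3, -3], [-3, -3]]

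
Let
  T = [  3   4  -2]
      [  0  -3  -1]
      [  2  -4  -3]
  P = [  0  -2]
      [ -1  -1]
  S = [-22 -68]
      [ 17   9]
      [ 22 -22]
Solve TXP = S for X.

Isolating X: multiply by T⁻¹ from the left and P⁻¹ from the right, so X = T⁻¹SP⁻¹.
det T = -5; the adjugate gives T⁻¹ = [[-1, -4, 2], [2/5, 1, -3/5], [-6/5, -4, 9/5]].
P has determinant -2; P⁻¹ = [[1/2, -1], [-1/2, 0]].
T⁻¹S = [[-2, -12], [-5, -5], [-2, 6]].
X = (T⁻¹S)P⁻¹ = [[5, 2], [0, 5], [-4, 2]].

X = [[5, 2], [0, 5], [-4, 2]]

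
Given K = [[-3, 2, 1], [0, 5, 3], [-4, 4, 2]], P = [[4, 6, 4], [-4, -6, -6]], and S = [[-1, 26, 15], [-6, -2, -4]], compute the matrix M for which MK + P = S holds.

MK = S − P = [[-5, 20, 11], [-2, 4, 2]].
Since K sits to the right of M, M = (S − P)K⁻¹.
det K = 2; the adjugate gives K⁻¹ = [[-1, 0, 1/2], [-6, -1, 9/2], [10, 2, -15/2]].
M = (S − P)K⁻¹ = [[-5, 2, 5], [-2, 0, 2]].

M = [[-5, 2, 5], [-2, 0, 2]]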